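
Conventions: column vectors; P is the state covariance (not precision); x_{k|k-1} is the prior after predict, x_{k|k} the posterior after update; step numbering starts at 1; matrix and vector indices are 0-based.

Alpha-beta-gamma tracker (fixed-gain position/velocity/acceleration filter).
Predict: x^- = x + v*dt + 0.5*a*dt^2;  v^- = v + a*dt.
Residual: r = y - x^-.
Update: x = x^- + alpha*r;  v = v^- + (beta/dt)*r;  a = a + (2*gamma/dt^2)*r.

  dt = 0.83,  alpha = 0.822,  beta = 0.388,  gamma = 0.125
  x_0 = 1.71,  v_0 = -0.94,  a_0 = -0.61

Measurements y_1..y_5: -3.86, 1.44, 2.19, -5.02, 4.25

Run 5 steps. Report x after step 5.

x_post = 2.5711

step 1: x_pred=0.7197  r=-4.5797  x^+=-3.0448  v^+=-3.5872  a^+=-2.2720
step 2: x_pred=-6.8047  r=8.2447  x^+=-0.0276  v^+=-1.6187  a^+=0.7200
step 3: x_pred=-1.1231  r=3.3131  x^+=1.6003  v^+=0.5277  a^+=1.9223
step 4: x_pred=2.7004  r=-7.7204  x^+=-3.6458  v^+=-1.4858  a^+=-0.8794
step 5: x_pred=-5.1819  r=9.4319  x^+=2.5711  v^+=2.1934  a^+=2.5434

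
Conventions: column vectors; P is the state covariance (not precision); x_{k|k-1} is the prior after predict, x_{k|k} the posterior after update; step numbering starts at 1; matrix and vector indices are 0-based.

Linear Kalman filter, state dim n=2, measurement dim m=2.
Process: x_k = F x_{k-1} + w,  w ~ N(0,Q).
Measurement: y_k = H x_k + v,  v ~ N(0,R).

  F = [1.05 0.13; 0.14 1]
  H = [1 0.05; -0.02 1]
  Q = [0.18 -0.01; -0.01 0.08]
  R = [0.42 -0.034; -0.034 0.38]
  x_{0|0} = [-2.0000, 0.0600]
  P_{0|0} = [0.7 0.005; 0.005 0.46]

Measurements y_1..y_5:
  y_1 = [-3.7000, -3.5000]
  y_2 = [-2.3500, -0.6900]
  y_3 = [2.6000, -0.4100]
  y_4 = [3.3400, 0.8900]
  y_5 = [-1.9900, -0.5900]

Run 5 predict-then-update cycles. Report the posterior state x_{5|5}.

step 1: x^-=[-2.0922, -0.2200]  P^-=[0.9609 0.1580; 0.1580 0.5551]  S=[1.3981 0.1324; 0.1324 0.9292]  K=[0.6881 0.0513; 0.0777 0.5830]  nu=[-1.5968, -3.3218]  x^+=[-3.3615, -2.2805]  P^+=[0.2872 0.0019; 0.0019 0.2189]
step 2: x^-=[-3.8260, -2.7511]  P^-=[0.5008 0.0627; 0.0627 0.3051]  S=[0.9278 0.0338; 0.0338 0.6828]  K=[0.5413 0.0503; 0.0679 0.4416]  nu=[1.6136, 1.9846]  x^+=[-2.8528, -1.7652]  P^+=[0.2254 0.0052; 0.0052 0.1656]
step 3: x^-=[-3.2249, -2.1646]  P^-=[0.4327 0.0502; 0.0502 0.2515]  S=[0.8583 0.0201; 0.0201 0.6297]  K=[0.5059 0.0499; 0.0639 0.3958]  nu=[5.9332, 1.6901]  x^+=[-0.1393, -1.1166]  P^+=[0.2105 0.0060; 0.0060 0.1483]
step 4: x^-=[-0.2914, -1.1361]  P^-=[0.4162 0.0466; 0.0466 0.2341]  S=[0.8414 0.0159; 0.0159 0.6124]  K=[0.4964 0.0496; 0.0621 0.3792]  nu=[3.6882, 2.0203]  x^+=[1.6397, -0.1410]  P^+=[0.2065 0.0061; 0.0061 0.1421]
step 5: x^-=[1.7034, 0.0886]  P^-=[0.4117 0.0453; 0.0453 0.2278]  S=[0.8369 0.0144; 0.0144 0.6062]  K=[0.4939 0.0494; 0.0613 0.3729]  nu=[-3.6978, -0.6445]  x^+=[-0.1547, -0.3786]  P^+=[0.2054 0.0061; 0.0061 0.1397]

x_post = [-0.1547, -0.3786]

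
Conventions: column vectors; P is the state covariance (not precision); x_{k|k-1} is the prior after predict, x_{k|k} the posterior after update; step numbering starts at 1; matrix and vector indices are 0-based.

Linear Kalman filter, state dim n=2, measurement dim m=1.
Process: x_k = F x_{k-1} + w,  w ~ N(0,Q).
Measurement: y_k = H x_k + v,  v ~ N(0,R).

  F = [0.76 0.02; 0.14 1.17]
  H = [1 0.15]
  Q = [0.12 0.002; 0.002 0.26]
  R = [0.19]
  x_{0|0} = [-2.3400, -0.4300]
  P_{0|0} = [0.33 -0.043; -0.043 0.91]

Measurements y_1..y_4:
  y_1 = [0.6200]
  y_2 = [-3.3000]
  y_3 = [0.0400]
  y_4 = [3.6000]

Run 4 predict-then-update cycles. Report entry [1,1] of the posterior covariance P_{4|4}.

P_post[1,1] = 3.3074

step 1: x^-=[-1.7870, -0.8307]  P^-=[0.3097 0.0201; 0.0201 1.4981]  S=[0.5394]  K=[0.5797; 0.4538]  nu=[2.5316]  x^+=[-0.3195, 0.3181]  P^+=[0.1284 -0.1218; -0.1218 1.3870]
step 2: x^-=[-0.2364, 0.3274]  P^-=[0.1910 -0.0606; -0.0606 2.1213]  S=[0.4106]  K=[0.4431; 0.6275]  nu=[-3.1127]  x^+=[-1.6157, -1.6257]  P^+=[0.1104 -0.1747; -0.1747 1.9596]
step 3: x^-=[-1.2605, -2.1283]  P^-=[0.1792 -0.0962; -0.0962 2.8875]  S=[0.4053]  K=[0.4066; 0.8311]  nu=[1.6197]  x^+=[-0.6019, -0.7822]  P^+=[0.1122 -0.2332; -0.2332 2.6075]
step 4: x^-=[-0.4731, -0.9994]  P^-=[0.1788 -0.1331; -0.1331 3.7552]  S=[0.4133]  K=[0.3842; 1.0408]  nu=[4.2230]  x^+=[1.1495, 3.3958]  P^+=[0.1178 -0.2984; -0.2984 3.3074]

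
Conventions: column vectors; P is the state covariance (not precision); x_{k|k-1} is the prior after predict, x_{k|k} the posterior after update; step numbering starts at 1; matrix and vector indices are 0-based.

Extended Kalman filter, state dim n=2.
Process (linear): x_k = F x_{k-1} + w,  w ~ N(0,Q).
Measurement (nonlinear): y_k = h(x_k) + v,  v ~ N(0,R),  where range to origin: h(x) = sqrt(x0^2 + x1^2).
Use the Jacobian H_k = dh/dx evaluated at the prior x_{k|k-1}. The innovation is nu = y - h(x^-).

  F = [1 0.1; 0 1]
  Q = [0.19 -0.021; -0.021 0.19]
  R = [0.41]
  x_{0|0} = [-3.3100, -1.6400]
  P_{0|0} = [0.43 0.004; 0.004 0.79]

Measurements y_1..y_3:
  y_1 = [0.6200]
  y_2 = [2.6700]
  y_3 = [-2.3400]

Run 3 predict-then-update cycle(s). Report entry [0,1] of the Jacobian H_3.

H_jac[0,1] = -0.1496

step 1: x^-=[-3.4740, -1.6400]  P^-=[0.6287 0.0620; 0.0620 0.9800]  H_jac=[-0.9043 -0.4269]  S=[1.1506]  K=[-0.5171; -0.4123]  nu=[-3.2217]  x^+=[-1.8080, -0.3116]  P^+=[0.3210 -0.1833; -0.1833 0.7844]
step 2: x^-=[-1.8392, -0.3116]  P^-=[0.4822 -0.1259; -0.1259 0.9744]  H_jac=[-0.9859 -0.1670]  S=[0.8644]  K=[-0.5256; -0.0447]  nu=[0.8046]  x^+=[-2.2621, -0.3476]  P^+=[0.2434 -0.1462; -0.1462 0.9727]
step 3: x^-=[-2.2969, -0.3476]  P^-=[0.4138 -0.0699; -0.0699 1.1627]  H_jac=[-0.9887 -0.1496]  S=[0.8199]  K=[-0.4863; -0.1278]  nu=[-4.6630]  x^+=[-0.0293, 0.2484]  P^+=[0.2199 -0.1209; -0.1209 1.1493]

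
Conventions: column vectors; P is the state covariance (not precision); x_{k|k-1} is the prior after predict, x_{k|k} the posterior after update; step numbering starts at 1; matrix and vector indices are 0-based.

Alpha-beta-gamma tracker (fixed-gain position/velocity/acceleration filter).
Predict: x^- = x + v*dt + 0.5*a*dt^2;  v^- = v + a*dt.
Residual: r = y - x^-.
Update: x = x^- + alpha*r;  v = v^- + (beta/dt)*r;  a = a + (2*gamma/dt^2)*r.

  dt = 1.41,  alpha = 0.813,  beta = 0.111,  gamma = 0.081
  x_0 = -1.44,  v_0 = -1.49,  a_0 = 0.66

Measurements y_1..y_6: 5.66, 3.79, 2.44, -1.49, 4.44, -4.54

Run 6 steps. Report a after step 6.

step 1: x_pred=-2.8848  r=8.5448  x^+=4.0621  v^+=0.1133  a^+=1.3563
step 2: x_pred=5.5700  r=-1.7800  x^+=4.1229  v^+=1.8855  a^+=1.2112
step 3: x_pred=7.9854  r=-5.5454  x^+=3.4770  v^+=3.1568  a^+=0.7594
step 4: x_pred=8.6829  r=-10.1729  x^+=0.4123  v^+=3.4266  a^+=-0.0696
step 5: x_pred=5.1747  r=-0.7347  x^+=4.5774  v^+=3.2707  a^+=-0.1294
step 6: x_pred=9.0604  r=-13.6004  x^+=-1.9967  v^+=2.0175  a^+=-1.2377

a_post = -1.2377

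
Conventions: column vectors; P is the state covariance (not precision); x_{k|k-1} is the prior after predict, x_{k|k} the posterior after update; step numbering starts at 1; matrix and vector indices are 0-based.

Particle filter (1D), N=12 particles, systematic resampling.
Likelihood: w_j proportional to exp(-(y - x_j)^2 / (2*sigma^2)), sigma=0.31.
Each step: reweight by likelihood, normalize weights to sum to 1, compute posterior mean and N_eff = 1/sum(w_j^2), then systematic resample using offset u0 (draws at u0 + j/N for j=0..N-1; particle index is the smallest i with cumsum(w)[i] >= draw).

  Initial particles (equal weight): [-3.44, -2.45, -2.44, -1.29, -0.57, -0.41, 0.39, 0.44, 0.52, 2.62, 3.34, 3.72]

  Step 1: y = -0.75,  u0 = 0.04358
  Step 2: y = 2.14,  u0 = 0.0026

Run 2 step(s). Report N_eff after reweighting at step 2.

N_eff = 4.1509

step 1: w=[0.0000, 0.0000, 0.0000, 0.1359, 0.5234, 0.3395, 0.0007, 0.0004, 0.0001, 0.0000, 0.0000, 0.0000]  mean=-0.6123  Neff=2.4531  idx=[3, 3, 4, 4, 4, 4, 4, 4, 5, 5, 5, 5]
step 2: w=[0.0000, 0.0000, 0.0031, 0.0031, 0.0031, 0.0031, 0.0031, 0.0031, 0.2454, 0.2454, 0.2454, 0.2454]  mean=-0.4130  Neff=4.1509  idx=[2, 8, 8, 8, 9, 9, 9, 10, 10, 10, 11, 11]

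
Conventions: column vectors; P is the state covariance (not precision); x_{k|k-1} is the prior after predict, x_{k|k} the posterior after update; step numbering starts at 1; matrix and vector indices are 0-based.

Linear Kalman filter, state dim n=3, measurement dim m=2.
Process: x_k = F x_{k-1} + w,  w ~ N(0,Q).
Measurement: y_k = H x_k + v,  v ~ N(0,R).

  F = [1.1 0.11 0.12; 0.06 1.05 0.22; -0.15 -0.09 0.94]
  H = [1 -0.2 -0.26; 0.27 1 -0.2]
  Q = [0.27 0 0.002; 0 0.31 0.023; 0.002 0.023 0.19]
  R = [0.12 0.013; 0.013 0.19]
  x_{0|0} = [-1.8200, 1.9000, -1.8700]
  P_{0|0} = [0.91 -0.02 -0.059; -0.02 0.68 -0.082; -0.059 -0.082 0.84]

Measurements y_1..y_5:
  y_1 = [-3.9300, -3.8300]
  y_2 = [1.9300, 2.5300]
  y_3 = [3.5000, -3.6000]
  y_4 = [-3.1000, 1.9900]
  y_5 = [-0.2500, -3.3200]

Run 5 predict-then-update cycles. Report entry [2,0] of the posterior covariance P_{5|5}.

step 1: x^-=[-2.0174, 1.4744, -1.6558]  P^-=[1.3688 0.1105 -0.1254; 0.1105 1.0617 0.0468; -0.1254 0.0468 0.9882]  S=[1.6240 0.3498; 0.3498 1.4455]  K=[0.8167 0.1519; -0.2442 0.8077; -0.2254 -0.0732]  nu=[-2.0482, -5.0909]  x^+=[-4.4633, -2.1375, -0.8214]  P^+=[0.1657 0.0392 0.2225; 0.0392 0.1598 0.1004; 0.2225 0.1004 0.8864]
step 2: x^-=[-5.2434, -2.6929, 0.0897]  P^-=[0.5561 0.1689 0.3039; 0.1689 0.5868 0.2856; 0.3039 0.2856 0.8996]  S=[0.5645 0.1074; 0.1074 0.7975]  K=[0.7427 0.2238; -0.1822 0.7459; -0.0225 0.2384]  nu=[6.6581, 6.6566]  x^+=[1.1917, 1.0596, 1.5272]  P^+=[0.1690 0.0570 0.2523; 0.0570 0.1535 0.1479; 0.2523 0.1479 0.8551]
step 3: x^-=[1.6107, 1.5201, 1.1614]  P^-=[0.5730 0.2028 0.3325; 0.2028 0.6035 0.3235; 0.3325 0.3235 0.8560]  S=[0.5546 0.1223; 0.1223 0.8137]  K=[0.7501 0.2448; -0.1702 0.7550; 0.0165 0.2950]  nu=[2.4953, -5.3227]  x^+=[2.1793, -2.9233, -0.3676]  P^+=[0.1672 0.0590 0.2393; 0.0590 0.1550 0.1484; 0.2393 0.1484 0.7838]
step 4: x^-=[2.0316, -3.0196, -0.4093]  P^-=[0.5668 0.2001 0.3113; 0.2001 0.6017 0.3085; 0.3113 0.3085 0.7966]  S=[0.5549 0.1244; 0.1244 0.8159]  K=[0.7492 0.2422; -0.1699 0.7540; 0.0130 0.2838]  nu=[-5.8419, 4.3792]  x^+=[-1.2844, 1.2747, 0.7577]  P^+=[0.1623 0.0565 0.2230; 0.0565 0.1538 0.1399; 0.2230 0.1399 0.7298]
step 5: x^-=[-1.1817, 1.4280, 0.7902]  P^-=[0.5550 0.1900 0.2890; 0.1900 0.5930 0.2892; 0.2890 0.2892 0.7548]  S=[0.5536 0.1215; 0.1215 0.8094]  K=[0.7464 0.2364; -0.1716 0.7504; 0.0046 0.2666]  nu=[1.4228, -4.2709]  x^+=[-1.1296, -2.0209, -0.3418]  P^+=[0.1585 0.0542 0.2118; 0.0542 0.1523 0.1329; 0.2118 0.1329 0.6969]

P_post[2,0] = 0.2118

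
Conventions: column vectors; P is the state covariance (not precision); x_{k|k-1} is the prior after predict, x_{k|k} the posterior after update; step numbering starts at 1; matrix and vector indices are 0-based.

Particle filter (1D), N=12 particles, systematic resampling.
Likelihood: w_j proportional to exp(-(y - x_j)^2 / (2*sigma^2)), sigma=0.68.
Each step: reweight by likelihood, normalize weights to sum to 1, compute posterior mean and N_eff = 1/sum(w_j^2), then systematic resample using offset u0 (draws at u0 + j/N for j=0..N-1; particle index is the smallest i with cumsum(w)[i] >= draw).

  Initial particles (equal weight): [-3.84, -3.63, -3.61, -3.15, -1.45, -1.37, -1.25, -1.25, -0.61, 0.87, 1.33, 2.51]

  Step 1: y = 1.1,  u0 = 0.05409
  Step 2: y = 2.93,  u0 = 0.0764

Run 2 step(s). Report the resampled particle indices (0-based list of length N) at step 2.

resampled_idx = [6, 8, 9, 11, 11, 11, 11, 11, 11, 11, 11, 11]

step 1: w=[0.0000, 0.0000, 0.0000, 0.0000, 0.0004, 0.0007, 0.0012, 0.0012, 0.0206, 0.4596, 0.4596, 0.0567]  mean=1.1361  Neff=2.3472  idx=[9, 9, 9, 9, 9, 9, 10, 10, 10, 10, 10, 11]
step 2: w=[0.0085, 0.0085, 0.0085, 0.0085, 0.0085, 0.0085, 0.0523, 0.0523, 0.0523, 0.0523, 0.0523, 0.6879]  mean=2.1184  Neff=2.0521  idx=[6, 8, 9, 11, 11, 11, 11, 11, 11, 11, 11, 11]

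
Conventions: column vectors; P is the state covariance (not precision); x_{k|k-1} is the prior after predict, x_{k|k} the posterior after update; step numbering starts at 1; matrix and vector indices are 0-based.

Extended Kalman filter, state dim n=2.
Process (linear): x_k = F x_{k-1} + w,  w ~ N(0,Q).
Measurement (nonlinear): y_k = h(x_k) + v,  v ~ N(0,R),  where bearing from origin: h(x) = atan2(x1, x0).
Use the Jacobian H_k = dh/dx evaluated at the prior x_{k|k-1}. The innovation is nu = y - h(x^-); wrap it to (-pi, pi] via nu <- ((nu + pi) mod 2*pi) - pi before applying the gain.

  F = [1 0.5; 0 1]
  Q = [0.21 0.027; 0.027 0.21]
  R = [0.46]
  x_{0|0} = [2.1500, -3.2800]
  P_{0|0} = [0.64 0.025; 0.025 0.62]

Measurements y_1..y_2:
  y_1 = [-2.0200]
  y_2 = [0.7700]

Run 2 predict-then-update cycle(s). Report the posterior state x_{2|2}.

step 1: x^-=[0.5100, -3.2800]  P^-=[1.0300 0.3620; 0.3620 0.8300]  H_jac=[0.2977 0.0463]  S=[0.5630]  K=[0.5743; 0.2596]  nu=[-0.6035]  x^+=[0.1634, -3.4367]  P^+=[0.8443 0.2780; 0.2780 0.7920]
step 2: x^-=[-1.5549, -3.4367]  P^-=[1.5303 0.7011; 0.7011 1.0020]  H_jac=[0.2415 -0.1093]  S=[0.5242]  K=[0.5589; 0.1141]  nu=[2.7657]  x^+=[-0.0091, -3.1211]  P^+=[1.3666 0.6676; 0.6676 0.9952]

x_post = [-0.0091, -3.1211]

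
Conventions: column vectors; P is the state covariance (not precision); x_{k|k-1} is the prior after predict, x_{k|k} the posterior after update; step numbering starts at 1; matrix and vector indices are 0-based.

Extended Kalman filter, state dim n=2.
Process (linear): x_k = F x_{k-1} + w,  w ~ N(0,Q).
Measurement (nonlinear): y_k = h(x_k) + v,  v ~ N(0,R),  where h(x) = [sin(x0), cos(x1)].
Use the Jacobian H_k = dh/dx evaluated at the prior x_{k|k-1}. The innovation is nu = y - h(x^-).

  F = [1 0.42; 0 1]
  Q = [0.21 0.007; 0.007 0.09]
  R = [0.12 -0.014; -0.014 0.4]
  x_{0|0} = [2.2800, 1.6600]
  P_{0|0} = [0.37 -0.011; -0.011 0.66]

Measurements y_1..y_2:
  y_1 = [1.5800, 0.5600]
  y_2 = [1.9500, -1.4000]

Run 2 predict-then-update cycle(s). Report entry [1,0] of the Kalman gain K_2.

K[1,0] = -0.2030

step 1: x^-=[2.9772, 1.6600]  P^-=[0.6872 0.2732; 0.2732 0.7500]  H_jac=[-0.9865 0.0000; 0.0000 -0.9960]  S=[0.7888 0.2544; 0.2544 1.1440]  K=[-0.8432 -0.0503; -0.1412 -0.6216]  nu=[1.4163, 0.6491]  x^+=[1.7502, 1.0566]  P^+=[0.1019 0.0084; 0.0084 0.2476]
step 2: x^-=[2.1940, 1.0566]  P^-=[0.3626 0.1194; 0.1194 0.3376]  H_jac=[-0.5836 0.0000; 0.0000 -0.8707]  S=[0.2435 0.0467; 0.0467 0.6560]  K=[-0.8502 -0.0980; -0.2030 -0.4337]  nu=[1.1380, -1.8918]  x^+=[1.4118, 1.6461]  P^+=[0.1725 0.0313; 0.0313 0.1960]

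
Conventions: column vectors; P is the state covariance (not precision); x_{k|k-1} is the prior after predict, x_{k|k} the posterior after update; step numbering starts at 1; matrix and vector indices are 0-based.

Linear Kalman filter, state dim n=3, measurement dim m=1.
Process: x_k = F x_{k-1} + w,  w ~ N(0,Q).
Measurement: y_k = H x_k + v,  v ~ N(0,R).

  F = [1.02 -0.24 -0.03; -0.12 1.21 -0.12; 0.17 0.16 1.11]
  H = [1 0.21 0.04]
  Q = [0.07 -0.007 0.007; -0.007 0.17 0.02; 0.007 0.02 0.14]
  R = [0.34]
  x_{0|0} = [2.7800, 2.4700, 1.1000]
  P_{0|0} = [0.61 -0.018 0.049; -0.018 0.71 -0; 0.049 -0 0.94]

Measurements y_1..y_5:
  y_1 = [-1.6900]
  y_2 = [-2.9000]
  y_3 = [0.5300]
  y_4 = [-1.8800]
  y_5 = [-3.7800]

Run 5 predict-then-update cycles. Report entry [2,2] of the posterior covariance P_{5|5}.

step 1: x^-=[2.2098, 2.5231, 2.0888]  P^-=[0.7522 -0.3130 0.1072; -0.3130 1.2385 0.0089; 0.1072 0.0089 1.3515]  S=[1.0262]  K=[0.6731; -0.0512; 0.1590]  nu=[-4.5132]  x^+=[-0.8280, 2.7544, 1.3712]  P^+=[0.2873 -0.2776 -0.0026; -0.2776 1.2358 0.0173; -0.0026 0.0173 1.3256]
step 2: x^-=[-1.5468, 3.2676, 1.8220]  P^-=[0.5776 -0.7467 -0.0764; -0.7467 2.0781 0.0483; -0.0764 0.0483 1.8032]  S=[0.6932]  K=[0.6026; -0.4449; 0.0085]  nu=[-2.1123]  x^+=[-2.8196, 4.2074, 1.8040]  P^+=[0.3259 -0.5609 -0.0799; -0.5609 1.9408 0.0509; -0.0799 0.0509 1.8032]
step 3: x^-=[-3.9399, 5.2128, 2.1963]  P^-=[0.8027 -1.3033 -0.2436; -1.3033 3.1880 0.1240; -0.2436 0.1240 2.3782]  S=[0.7223]  K=[0.7189; -0.8706; -0.1695]  nu=[3.2874]  x^+=[-1.5767, 2.3507, 1.6390]  P^+=[0.4294 -0.8512 -0.1556; -0.8512 2.6405 0.0174; -0.1556 0.0174 2.3574]
step 4: x^-=[-2.2215, 2.8368, 1.9273]  P^-=[1.0975 -1.8746 -0.3827; -1.8746 4.3138 0.0967; -0.3827 0.0967 3.0258]  S=[0.8162]  K=[0.8435; -1.1821; -0.2958]  nu=[-0.3313]  x^+=[-2.5010, 3.2285, 2.0253]  P^+=[0.5167 -1.0607 -0.1791; -1.0607 3.1732 -0.1887; -0.1791 -0.1887 2.9544]
step 5: x^-=[-3.3866, 3.9635, 2.3395]  P^-=[1.3206 -2.2981 -0.4042; -2.2981 5.2236 -0.1899; -0.4042 -0.1899 3.6839]  S=[0.8961]  K=[0.9171; -1.3489; -0.3311]  nu=[-1.3193]  x^+=[-4.5965, 5.7431, 2.7763]  P^+=[0.5669 -1.1896 -0.1321; -1.1896 3.5931 -0.5900; -0.1321 -0.5900 3.5857]

P_post[2,2] = 3.5857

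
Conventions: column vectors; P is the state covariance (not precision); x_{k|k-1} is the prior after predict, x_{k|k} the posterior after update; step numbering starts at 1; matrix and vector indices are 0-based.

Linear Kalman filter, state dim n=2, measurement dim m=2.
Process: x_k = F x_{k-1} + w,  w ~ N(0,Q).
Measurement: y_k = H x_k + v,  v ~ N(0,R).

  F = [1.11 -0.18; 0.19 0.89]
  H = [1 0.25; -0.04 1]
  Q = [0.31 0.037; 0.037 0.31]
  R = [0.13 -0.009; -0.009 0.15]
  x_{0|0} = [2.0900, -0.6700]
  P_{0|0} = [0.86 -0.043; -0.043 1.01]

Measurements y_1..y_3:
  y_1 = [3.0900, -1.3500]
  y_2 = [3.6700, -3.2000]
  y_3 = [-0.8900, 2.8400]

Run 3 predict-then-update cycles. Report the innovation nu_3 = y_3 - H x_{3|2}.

innov = [-5.5699, 4.2894]

step 1: x^-=[2.4405, -0.1992]  P^-=[1.4195 0.0156; 0.0156 1.1265]  S=[1.6277 0.2313; 0.2313 1.2776]  K=[0.9023 -0.1956; 0.0589 0.8706]  nu=[0.6993, -1.0532]  x^+=[3.2775, -1.0750]  P^+=[0.1271 -0.0324; -0.0324 0.1288]
step 2: x^-=[3.8315, -0.3340]  P^-=[0.4838 0.0123; 0.0123 0.4056]  S=[0.6453 0.0852; 0.0852 0.5554]  K=[0.7718 -0.1311; 0.0815 0.7169]  nu=[-0.0780, -2.7127]  x^+=[4.1270, -2.2852]  P^+=[0.1071 -0.0223; -0.0223 0.1059]
step 3: x^-=[4.9923, -1.2497]  P^-=[0.4543 0.0213; 0.0213 0.3902]  S=[0.6194 0.0915; 0.0915 0.5392]  K=[0.7603 -0.1232; 0.0875 0.7072]  nu=[-5.5699, 4.2894]  x^+=[0.2292, 1.2967]  P^+=[0.1052 -0.0211; -0.0211 0.1045]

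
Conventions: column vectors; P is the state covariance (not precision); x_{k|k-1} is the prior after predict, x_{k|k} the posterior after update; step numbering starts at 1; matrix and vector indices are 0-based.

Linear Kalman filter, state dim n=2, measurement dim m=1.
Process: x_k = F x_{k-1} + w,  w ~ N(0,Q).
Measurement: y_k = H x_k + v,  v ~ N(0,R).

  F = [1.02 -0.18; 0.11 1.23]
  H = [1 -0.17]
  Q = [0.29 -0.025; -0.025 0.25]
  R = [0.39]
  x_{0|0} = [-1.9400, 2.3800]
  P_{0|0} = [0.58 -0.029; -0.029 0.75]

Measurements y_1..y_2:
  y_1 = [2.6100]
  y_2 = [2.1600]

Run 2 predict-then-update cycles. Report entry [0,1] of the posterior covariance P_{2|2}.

P_post[0,1] = 0.1473

step 1: x^-=[-2.4072, 2.7140]  P^-=[0.9284 -0.1618; -0.1618 1.3838]  S=[1.4134]  K=[0.6763; -0.2809]  nu=[5.4786]  x^+=[1.2980, 1.1750]  P^+=[0.2819 0.1067; 0.1067 1.2723]
step 2: x^-=[1.1125, 1.5880]  P^-=[0.5853 -0.1433; -0.1433 2.2072]  S=[1.0878]  K=[0.5605; -0.4766]  nu=[1.3175]  x^+=[1.8509, 0.9601]  P^+=[0.2436 0.1473; 0.1473 1.9601]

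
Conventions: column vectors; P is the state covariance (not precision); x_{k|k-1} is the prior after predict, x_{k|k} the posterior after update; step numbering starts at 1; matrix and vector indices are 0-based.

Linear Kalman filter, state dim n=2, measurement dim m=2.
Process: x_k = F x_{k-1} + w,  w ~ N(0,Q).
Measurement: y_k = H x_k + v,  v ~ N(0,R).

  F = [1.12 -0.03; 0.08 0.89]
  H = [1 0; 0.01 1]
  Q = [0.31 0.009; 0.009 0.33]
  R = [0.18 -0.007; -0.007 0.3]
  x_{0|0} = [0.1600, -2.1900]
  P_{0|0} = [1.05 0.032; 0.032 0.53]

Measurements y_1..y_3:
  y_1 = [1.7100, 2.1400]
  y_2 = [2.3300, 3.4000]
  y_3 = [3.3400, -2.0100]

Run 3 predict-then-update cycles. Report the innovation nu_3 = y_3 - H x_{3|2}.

step 1: x^-=[0.2449, -1.9363]  P^-=[1.6254 0.1207; 0.1207 0.7611]  S=[1.8054 0.1300; 0.1300 1.0637]  K=[0.8989 0.0189; 0.0154 0.7148]  nu=[1.4651, 4.0739]  x^+=[1.6391, 0.9982]  P^+=[0.1617 -0.0022; -0.0022 0.2143]
step 2: x^-=[1.8058, 1.0195]  P^-=[0.5131 0.0155; 0.0155 0.5005]  S=[0.6931 0.0137; 0.0137 0.8009]  K=[0.7401 0.0132; 0.0101 0.6250]  nu=[0.5242, 2.3624]  x^+=[2.2249, 2.5013]  P^+=[0.1331 -0.0026; -0.0026 0.1874]
step 3: x^-=[2.4168, 2.4041]  P^-=[0.4773 0.0134; 0.0134 0.4790]  S=[0.6573 0.0112; 0.0112 0.7793]  K=[0.7259 0.0129; 0.0099 0.6147]  nu=[0.9232, -4.4383]  x^+=[3.0297, -0.3147]  P^+=[0.1306 -0.0025; -0.0025 0.1844]

innov = [0.9232, -4.4383]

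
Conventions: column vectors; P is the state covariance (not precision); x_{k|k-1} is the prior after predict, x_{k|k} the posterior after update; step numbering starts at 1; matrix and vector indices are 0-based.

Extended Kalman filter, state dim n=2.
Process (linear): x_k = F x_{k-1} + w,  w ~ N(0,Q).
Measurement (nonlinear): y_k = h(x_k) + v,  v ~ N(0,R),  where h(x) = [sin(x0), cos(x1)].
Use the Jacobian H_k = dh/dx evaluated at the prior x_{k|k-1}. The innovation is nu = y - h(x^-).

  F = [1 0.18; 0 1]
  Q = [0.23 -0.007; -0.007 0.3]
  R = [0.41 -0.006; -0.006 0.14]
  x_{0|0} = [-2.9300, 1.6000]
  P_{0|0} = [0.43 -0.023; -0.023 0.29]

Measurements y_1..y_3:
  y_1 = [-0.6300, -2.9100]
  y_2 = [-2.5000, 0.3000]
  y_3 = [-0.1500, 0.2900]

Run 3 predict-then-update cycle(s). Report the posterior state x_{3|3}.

step 1: x^-=[-2.6420, 1.6000]  P^-=[0.6611 0.0222; 0.0222 0.5900]  H_jac=[-0.8778 0.0000; 0.0000 -0.9996]  S=[0.9194 0.0135; 0.0135 0.7295]  K=[-0.6309 -0.0188; -0.0093 -0.8083]  nu=[-0.1509, -2.8808]  x^+=[-2.4927, 3.9298]  P^+=[0.2946 -0.0012; -0.0012 0.1131]
step 2: x^-=[-1.7854, 3.9298]  P^-=[0.5278 0.0122; 0.0122 0.4131]  H_jac=[-0.2129 0.0000; 0.0000 0.7091]  S=[0.4339 -0.0078; -0.0078 0.3478]  K=[-0.2586 0.0191; 0.0092 0.8427]  nu=[-1.5229, 1.0051]  x^+=[-1.3723, 4.7627]  P^+=[0.4986 0.0060; 0.0060 0.1663]
step 3: x^-=[-0.5150, 4.7627]  P^-=[0.7361 0.0289; 0.0289 0.4663]  H_jac=[0.8703 0.0000; 0.0000 0.9987]  S=[0.9675 0.0191; 0.0191 0.6051]  K=[0.6616 0.0268; 0.0108 0.7693]  nu=[0.3425, 0.2397]  x^+=[-0.2820, 4.9508]  P^+=[0.3115 -0.0002; -0.0002 0.1078]

x_post = [-0.2820, 4.9508]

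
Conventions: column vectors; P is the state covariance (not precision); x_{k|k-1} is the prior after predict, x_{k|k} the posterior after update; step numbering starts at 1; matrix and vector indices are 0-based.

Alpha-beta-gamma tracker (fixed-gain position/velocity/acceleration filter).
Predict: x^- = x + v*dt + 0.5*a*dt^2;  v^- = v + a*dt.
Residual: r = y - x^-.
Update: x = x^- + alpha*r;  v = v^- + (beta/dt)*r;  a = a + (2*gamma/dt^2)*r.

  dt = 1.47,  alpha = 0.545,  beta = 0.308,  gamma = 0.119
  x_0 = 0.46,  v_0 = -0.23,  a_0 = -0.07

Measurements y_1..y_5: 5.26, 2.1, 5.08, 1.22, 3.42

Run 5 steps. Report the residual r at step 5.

resid = -0.7953

step 1: x_pred=0.0463  r=5.2137  x^+=2.8878  v^+=0.7595  a^+=0.5042
step 2: x_pred=4.5490  r=-2.4490  x^+=3.2143  v^+=0.9876  a^+=0.2345
step 3: x_pred=4.9194  r=0.1606  x^+=5.0069  v^+=1.3660  a^+=0.2522
step 4: x_pred=7.2874  r=-6.0674  x^+=3.9807  v^+=0.4654  a^+=-0.4161
step 5: x_pred=4.2153  r=-0.7953  x^+=3.7818  v^+=-0.3128  a^+=-0.5037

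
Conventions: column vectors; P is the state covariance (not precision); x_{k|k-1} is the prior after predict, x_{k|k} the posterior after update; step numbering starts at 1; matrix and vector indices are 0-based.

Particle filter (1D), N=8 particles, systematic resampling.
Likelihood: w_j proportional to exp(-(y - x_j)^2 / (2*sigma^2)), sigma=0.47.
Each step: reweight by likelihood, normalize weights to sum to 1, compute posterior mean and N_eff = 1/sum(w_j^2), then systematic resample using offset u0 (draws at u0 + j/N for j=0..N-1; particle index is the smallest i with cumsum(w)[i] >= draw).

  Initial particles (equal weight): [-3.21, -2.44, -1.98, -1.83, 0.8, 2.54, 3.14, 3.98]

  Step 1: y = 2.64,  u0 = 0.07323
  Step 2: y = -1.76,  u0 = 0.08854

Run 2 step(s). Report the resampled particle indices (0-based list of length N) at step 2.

resampled_idx = [0, 1, 1, 2, 2, 3, 4, 4]

step 1: w=[0.0000, 0.0000, 0.0000, 0.0000, 0.0003, 0.6254, 0.3633, 0.0110]  mean=2.7733  Neff=1.9111  idx=[5, 5, 5, 5, 5, 6, 6, 6]
step 2: w=[0.2000, 0.2000, 0.2000, 0.2000, 0.2000, 0.0000, 0.0000, 0.0000]  mean=2.5400  Neff=5.0000  idx=[0, 1, 1, 2, 2, 3, 4, 4]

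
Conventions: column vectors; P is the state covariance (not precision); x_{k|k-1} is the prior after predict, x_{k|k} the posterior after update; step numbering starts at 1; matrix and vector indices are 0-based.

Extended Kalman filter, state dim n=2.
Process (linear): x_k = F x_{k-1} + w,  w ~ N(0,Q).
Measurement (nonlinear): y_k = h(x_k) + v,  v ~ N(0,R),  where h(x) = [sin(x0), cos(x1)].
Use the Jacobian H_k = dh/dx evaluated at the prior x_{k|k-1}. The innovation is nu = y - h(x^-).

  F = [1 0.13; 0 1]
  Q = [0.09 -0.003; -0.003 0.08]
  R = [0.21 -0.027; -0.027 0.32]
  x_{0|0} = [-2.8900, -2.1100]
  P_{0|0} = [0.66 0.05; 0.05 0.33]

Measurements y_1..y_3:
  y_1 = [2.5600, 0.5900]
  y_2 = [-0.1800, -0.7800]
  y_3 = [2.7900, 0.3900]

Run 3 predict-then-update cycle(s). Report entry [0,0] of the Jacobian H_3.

H_jac[0,0] = 0.9967

step 1: x^-=[-3.1643, -2.1100]  P^-=[0.7686 0.0899; 0.0899 0.4100]  H_jac=[-0.9997 0.0000; 0.0000 0.8581]  S=[0.9782 -0.1041; -0.1041 0.6219]  K=[-0.7863 -0.0076; -0.0322 0.5603]  nu=[2.5373, 1.1035]  x^+=[-5.1678, -1.5735]  P^+=[0.1650 0.0219; 0.0219 0.2100]
step 2: x^-=[-5.3724, -1.5735]  P^-=[0.2642 0.0462; 0.0462 0.2900]  H_jac=[0.6131 0.0000; 0.0000 1.0000]  S=[0.3093 0.0013; 0.0013 0.6100]  K=[0.5234 0.0746; 0.0895 0.4752]  nu=[-0.9700, -0.7773]  x^+=[-5.9381, -2.0297]  P^+=[0.1760 0.0097; 0.0097 0.1496]
step 3: x^-=[-6.2019, -2.0297]  P^-=[0.2710 0.0262; 0.0262 0.2296]  H_jac=[0.9967 0.0000; 0.0000 0.8965]  S=[0.4793 -0.0036; -0.0036 0.5046]  K=[0.5641 0.0506; 0.0575 0.4084]  nu=[2.7088, 0.8330]  x^+=[-4.6319, -1.5336]  P^+=[0.1175 0.0011; 0.0011 0.1441]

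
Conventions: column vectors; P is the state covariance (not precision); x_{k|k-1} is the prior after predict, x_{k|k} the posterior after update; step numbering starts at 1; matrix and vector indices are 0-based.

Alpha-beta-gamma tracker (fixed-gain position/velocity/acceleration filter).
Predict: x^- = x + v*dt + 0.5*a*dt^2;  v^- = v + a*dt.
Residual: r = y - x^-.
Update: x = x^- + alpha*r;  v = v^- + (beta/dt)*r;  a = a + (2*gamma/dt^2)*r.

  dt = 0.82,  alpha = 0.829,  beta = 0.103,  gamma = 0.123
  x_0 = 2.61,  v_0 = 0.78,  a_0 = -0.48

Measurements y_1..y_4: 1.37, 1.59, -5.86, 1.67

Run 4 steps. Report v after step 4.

step 1: x_pred=3.0882  r=-1.7182  x^+=1.6638  v^+=0.1706  a^+=-1.1086
step 2: x_pred=1.4310  r=0.1590  x^+=1.5628  v^+=-0.7185  a^+=-1.0504
step 3: x_pred=0.6205  r=-6.4805  x^+=-4.7518  v^+=-2.3939  a^+=-3.4213
step 4: x_pred=-7.8651  r=9.5351  x^+=0.0395  v^+=-4.0017  a^+=0.0671

v_post = -4.0017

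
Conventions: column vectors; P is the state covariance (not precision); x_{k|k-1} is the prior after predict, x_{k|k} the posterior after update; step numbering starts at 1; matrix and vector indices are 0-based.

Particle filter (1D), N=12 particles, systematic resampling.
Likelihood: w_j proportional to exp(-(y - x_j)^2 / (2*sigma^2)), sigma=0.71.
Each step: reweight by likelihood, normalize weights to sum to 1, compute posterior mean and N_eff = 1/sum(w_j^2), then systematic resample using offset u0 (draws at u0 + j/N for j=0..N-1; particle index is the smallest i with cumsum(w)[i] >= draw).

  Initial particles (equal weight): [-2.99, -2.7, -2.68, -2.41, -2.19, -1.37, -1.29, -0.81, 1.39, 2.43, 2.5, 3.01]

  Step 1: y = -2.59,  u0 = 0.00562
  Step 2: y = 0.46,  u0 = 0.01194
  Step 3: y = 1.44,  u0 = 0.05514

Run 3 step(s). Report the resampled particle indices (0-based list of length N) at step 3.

resampled_idx = [1, 2, 3, 4, 5, 6, 7, 8, 8, 9, 10, 11]

step 1: w=[0.1669, 0.1932, 0.1940, 0.1894, 0.1669, 0.0447, 0.0366, 0.0084, 0.0000, 0.0000, 0.0000, 0.0000]  mean=-2.4775  Neff=5.8853  idx=[0, 0, 1, 1, 1, 2, 2, 3, 3, 4, 4, 5]
step 2: w=[0.0002, 0.0002, 0.0013, 0.0013, 0.0013, 0.0015, 0.0015, 0.0073, 0.0073, 0.0243, 0.0243, 0.9296]  mean=-1.4346  Neff=1.1554  idx=[7, 11, 11, 11, 11, 11, 11, 11, 11, 11, 11, 11]
step 3: w=[0.0001, 0.0909, 0.0909, 0.0909, 0.0909, 0.0909, 0.0909, 0.0909, 0.0909, 0.0909, 0.0909, 0.0909]  mean=-1.3701  Neff=11.0021  idx=[1, 2, 3, 4, 5, 6, 7, 8, 8, 9, 10, 11]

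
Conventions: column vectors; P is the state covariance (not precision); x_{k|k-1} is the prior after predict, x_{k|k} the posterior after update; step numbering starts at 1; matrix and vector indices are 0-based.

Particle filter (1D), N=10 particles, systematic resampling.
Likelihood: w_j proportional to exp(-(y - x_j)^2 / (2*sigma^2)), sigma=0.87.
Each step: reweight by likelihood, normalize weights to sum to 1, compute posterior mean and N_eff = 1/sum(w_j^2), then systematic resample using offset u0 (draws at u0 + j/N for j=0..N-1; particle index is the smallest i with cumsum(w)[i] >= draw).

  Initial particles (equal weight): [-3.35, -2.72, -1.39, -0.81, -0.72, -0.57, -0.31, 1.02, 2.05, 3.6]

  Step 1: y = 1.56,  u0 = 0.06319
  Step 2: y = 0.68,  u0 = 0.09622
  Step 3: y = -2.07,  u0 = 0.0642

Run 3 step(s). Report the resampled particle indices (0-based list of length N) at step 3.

step 1: w=[0.0000, 0.0000, 0.0016, 0.0125, 0.0165, 0.0256, 0.0509, 0.4227, 0.4373, 0.0328]  mean=1.3910  Neff=2.6689  idx=[6, 7, 7, 7, 7, 8, 8, 8, 8, 8]
step 2: w=[0.0922, 0.1632, 0.1632, 0.1632, 0.1632, 0.0510, 0.0510, 0.0510, 0.0510, 0.0510]  mean=1.1600  Neff=7.8090  idx=[1, 1, 2, 2, 3, 4, 4, 6, 7, 9]
step 3: w=[0.1424, 0.1424, 0.1424, 0.1424, 0.1424, 0.1424, 0.1424, 0.0011, 0.0011, 0.0011]  mean=1.0233  Neff=7.0443  idx=[0, 1, 1, 2, 3, 3, 4, 5, 6, 6]

resampled_idx = [0, 1, 1, 2, 3, 3, 4, 5, 6, 6]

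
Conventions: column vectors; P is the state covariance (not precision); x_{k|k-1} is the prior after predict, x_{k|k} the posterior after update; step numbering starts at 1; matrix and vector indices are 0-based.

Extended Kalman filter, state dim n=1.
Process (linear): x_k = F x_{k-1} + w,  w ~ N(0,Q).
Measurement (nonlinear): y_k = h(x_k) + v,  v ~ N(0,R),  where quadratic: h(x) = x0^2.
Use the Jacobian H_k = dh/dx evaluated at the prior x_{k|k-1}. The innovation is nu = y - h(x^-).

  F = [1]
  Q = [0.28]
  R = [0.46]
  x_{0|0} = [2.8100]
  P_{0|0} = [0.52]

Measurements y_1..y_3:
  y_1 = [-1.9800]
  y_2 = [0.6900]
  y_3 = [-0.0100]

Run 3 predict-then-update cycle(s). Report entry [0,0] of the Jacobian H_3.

H_jac[0,0] = 1.8323

step 1: x^-=[2.8100]  P^-=[0.8000]  H_jac=[5.6200]  S=[25.7275]  K=[0.1748]  nu=[-9.8761]  x^+=[1.0841]  P^+=[0.0143]
step 2: x^-=[1.0841]  P^-=[0.2943]  H_jac=[2.1682]  S=[1.8436]  K=[0.3461]  nu=[-0.4853]  x^+=[0.9161]  P^+=[0.0734]
step 3: x^-=[0.9161]  P^-=[0.3534]  H_jac=[1.8323]  S=[1.6466]  K=[0.3933]  nu=[-0.8493]  x^+=[0.5821]  P^+=[0.0987]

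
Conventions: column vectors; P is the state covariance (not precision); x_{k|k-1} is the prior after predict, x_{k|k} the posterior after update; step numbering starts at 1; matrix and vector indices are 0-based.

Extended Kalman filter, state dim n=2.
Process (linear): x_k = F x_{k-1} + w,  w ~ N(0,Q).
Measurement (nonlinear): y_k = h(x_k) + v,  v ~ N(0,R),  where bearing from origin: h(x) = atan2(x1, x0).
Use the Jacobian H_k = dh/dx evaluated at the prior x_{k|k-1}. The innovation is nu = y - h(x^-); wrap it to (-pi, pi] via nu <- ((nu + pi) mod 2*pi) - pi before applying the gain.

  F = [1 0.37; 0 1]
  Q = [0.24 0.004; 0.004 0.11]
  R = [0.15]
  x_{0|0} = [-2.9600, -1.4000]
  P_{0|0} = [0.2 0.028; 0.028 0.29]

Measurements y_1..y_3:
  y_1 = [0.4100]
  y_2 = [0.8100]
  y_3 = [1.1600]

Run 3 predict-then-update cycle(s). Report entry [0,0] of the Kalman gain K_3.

step 1: x^-=[-3.4780, -1.4000]  P^-=[0.5004 0.1393; 0.1393 0.4000]  H_jac=[0.0996 -0.2474]  S=[0.1726]  K=[0.0891; -0.4931]  nu=[-3.1143]  x^+=[-3.7554, 0.1356]  P^+=[0.4991 0.1469; 0.1469 0.3580]
step 2: x^-=[-3.7053, 0.1356]  P^-=[0.8968 0.2834; 0.2834 0.4680]  H_jac=[-0.0099 -0.2695]  S=[0.1856]  K=[-0.4591; -0.6948]  nu=[-2.2950]  x^+=[-2.6515, 1.7301]  P^+=[0.8576 0.2242; 0.2242 0.3785]
step 3: x^-=[-2.0114, 1.7301]  P^-=[1.3153 0.3682; 0.3682 0.4885]  H_jac=[-0.2458 -0.2858]  S=[0.3211]  K=[-1.3346; -0.7166]  nu=[-1.2712]  x^+=[-0.3148, 2.6410]  P^+=[0.7434 0.0611; 0.0611 0.3236]

K[0,0] = -1.3346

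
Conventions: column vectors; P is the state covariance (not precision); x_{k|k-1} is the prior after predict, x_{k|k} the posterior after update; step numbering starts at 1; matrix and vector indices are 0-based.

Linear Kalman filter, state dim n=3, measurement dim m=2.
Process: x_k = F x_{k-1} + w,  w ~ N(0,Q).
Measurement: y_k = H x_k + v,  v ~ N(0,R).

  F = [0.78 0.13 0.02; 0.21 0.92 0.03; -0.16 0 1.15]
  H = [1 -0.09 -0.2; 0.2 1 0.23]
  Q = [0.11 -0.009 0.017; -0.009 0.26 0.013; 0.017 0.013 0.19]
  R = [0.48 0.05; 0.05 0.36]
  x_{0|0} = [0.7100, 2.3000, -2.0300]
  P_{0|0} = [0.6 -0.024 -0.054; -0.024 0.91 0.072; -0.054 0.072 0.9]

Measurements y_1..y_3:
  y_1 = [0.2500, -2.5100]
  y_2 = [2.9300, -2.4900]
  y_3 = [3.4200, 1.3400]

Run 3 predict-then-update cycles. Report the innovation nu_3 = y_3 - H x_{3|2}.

step 1: x^-=[0.8122, 2.2042, -2.4481]  P^-=[0.4846 0.1809 -0.0742; 0.1809 1.0515 0.0908; -0.0742 0.0908 1.4155]  S=[1.0301 0.1307; 0.1307 1.6131]  K=[0.4532 0.1249; -0.0213 0.6890; -0.3904 0.2805]  nu=[-0.8534, -4.3136]  x^+=[-0.1135, -0.7495, -3.3251]  P^+=[0.2331 0.0115 0.0413; 0.0115 0.2892 -0.1936; 0.0413 -0.1936 1.1602]
step 2: x^-=[-0.2525, -0.8132, -3.8057]  P^-=[0.2598 0.0699 0.0223; 0.0699 0.5104 -0.1516; 0.0223 -0.1516 1.7151]  S=[0.7856 0.0834; 0.0834 0.9318]  K=[0.3054 0.1089; 0.0134 0.5241; -0.4231 0.3034]  nu=[2.3481, -0.7510]  x^+=[0.3829, -1.1753, -5.0271]  P^+=[0.1699 -0.0000 0.0892; -0.0000 0.2531 -0.2771; 0.0892 -0.2771 1.5101]
step 3: x^-=[0.0454, -1.1517, -5.8425]  P^-=[0.2196 0.0463 0.0688; 0.0463 0.4689 -0.2127; 0.0688 -0.2127 2.1587]  S=[0.7462 0.0579; 0.0579 0.8789]  K=[0.2622 0.1034; 0.0247 0.4868; -0.4895 0.3708]  nu=[2.1025, 3.8264]  x^+=[0.9922, 0.7628, -5.4527]  P^+=[0.1557 -0.0103 0.1282; -0.0103 0.2588 -0.3490; 0.1282 -0.3490 1.8801]

innov = [2.1025, 3.8264]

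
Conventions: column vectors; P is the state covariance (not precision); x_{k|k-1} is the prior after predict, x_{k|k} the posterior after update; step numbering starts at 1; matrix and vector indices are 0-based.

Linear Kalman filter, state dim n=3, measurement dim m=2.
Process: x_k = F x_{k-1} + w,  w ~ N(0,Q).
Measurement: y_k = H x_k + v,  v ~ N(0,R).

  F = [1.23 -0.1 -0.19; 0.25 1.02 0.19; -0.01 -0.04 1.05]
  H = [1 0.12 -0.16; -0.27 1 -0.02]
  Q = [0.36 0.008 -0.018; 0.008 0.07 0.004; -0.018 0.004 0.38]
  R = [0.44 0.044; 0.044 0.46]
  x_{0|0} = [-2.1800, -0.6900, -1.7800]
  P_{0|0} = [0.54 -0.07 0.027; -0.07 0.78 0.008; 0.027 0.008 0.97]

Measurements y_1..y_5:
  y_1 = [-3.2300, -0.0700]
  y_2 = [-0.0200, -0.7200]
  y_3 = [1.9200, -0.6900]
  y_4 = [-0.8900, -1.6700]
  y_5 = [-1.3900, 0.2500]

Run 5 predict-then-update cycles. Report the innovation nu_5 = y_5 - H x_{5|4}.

step 1: x^-=[-2.2742, -1.5870, -1.8196]  P^-=[1.2247 -0.0233 -0.1775; -0.0233 0.9202 0.1813; -0.1775 0.1813 1.4494]  S=[1.7593 -0.2277; -0.2277 1.4735]  K=[0.6938 -0.1306; 0.1164 0.6443; -0.2069 0.1039]  nu=[-1.0565, 0.8666]  x^+=[-3.1203, -1.1517, -1.5109]  P^+=[0.3115 0.0569 0.1176; 0.0569 0.3188 0.0974; 0.1176 0.0974 1.3484]
step 2: x^-=[-3.4358, -2.2419, -1.5092]  P^-=[0.8179 0.0937 -0.1497; 0.0937 0.5478 0.3923; -0.1497 0.3923 1.8566]  S=[1.3686 -0.0816; -0.0816 1.0003]  K=[0.6189 -0.0736; 0.1018 0.5228; -0.2697 0.3735]  nu=[3.4433, 0.5640]  x^+=[-1.3461, -1.5963, -2.2274]  P^+=[0.2808 0.0717 0.1268; 0.0717 0.2689 0.2262; 0.1268 0.2262 1.6010]
step 3: x^-=[-1.0729, -2.3880, -2.2615]  P^-=[0.7769 0.0728 -0.2013; 0.0728 0.5614 0.5838; -0.2013 0.5838 2.1240]  S=[1.3389 -0.1207; -0.1207 1.0140]  K=[0.6056 -0.0591; 0.0829 0.5326; -0.3021 0.5515]  nu=[2.9176, 1.3631]  x^+=[0.6134, -1.4201, -2.3913]  P^+=[0.2738 0.0758 0.1191; 0.0758 0.2752 0.3056; 0.1191 0.3056 1.6531]
step 4: x^-=[1.3508, -1.7495, -2.4602]  P^-=[0.7740 0.0548 -0.2294; 0.0548 0.6016 0.6764; -0.2294 0.6764 2.1749]  S=[1.3389 -0.1480; -0.1480 1.0597]  K=[0.6041 -0.0568; 0.0749 0.5514; -0.3028 0.6134]  nu=[-2.4245, 0.3950]  x^+=[-0.1363, -1.7134, -1.4837]  P^+=[0.2718 0.0760 0.1098; 0.0760 0.2841 0.3305; 0.1098 0.3305 1.5984]
step 5: x^-=[0.2856, -2.0637, -1.4880]  P^-=[0.7742 0.0485 -0.2329; 0.0485 0.6175 0.6891; -0.2329 0.6891 2.1127]  S=[1.3369 -0.1546; -0.1546 1.0785]  K=[0.6046 -0.0579; 0.0738 0.5582; -0.2940 0.6159]  nu=[-1.6660, 2.3610]  x^+=[-0.8584, -0.8686, 0.4560]  P^+=[0.2710 0.0752 0.1034; 0.0752 0.2869 0.3289; 0.1034 0.3289 1.5321]

innov = [-1.6660, 2.3610]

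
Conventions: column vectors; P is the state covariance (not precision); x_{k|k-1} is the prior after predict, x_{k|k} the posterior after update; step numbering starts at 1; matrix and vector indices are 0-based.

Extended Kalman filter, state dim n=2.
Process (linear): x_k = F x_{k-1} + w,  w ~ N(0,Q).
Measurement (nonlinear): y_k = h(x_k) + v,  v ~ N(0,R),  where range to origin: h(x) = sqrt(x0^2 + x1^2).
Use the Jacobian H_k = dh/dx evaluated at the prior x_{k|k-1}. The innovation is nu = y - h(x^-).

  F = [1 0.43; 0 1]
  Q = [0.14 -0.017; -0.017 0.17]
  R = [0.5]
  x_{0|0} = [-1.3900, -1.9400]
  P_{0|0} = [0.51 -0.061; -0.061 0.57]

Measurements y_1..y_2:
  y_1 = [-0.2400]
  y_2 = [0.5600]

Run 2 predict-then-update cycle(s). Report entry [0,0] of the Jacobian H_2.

H_jac[0,0] = -0.8796

step 1: x^-=[-2.2242, -1.9400]  P^-=[0.7029 0.1671; 0.1671 0.7400]  H_jac=[-0.7536 -0.6573]  S=[1.3845]  K=[-0.4620; -0.4423]  nu=[-3.1914]  x^+=[-0.7499, -0.5285]  P^+=[0.4075 -0.1158; -0.1158 0.4692]
step 2: x^-=[-0.9772, -0.5285]  P^-=[0.5347 0.0690; 0.0690 0.6392]  H_jac=[-0.8796 -0.4757]  S=[1.1160]  K=[-0.4508; -0.3268]  nu=[-0.5509]  x^+=[-0.7288, -0.3484]  P^+=[0.3079 -0.0954; -0.0954 0.5200]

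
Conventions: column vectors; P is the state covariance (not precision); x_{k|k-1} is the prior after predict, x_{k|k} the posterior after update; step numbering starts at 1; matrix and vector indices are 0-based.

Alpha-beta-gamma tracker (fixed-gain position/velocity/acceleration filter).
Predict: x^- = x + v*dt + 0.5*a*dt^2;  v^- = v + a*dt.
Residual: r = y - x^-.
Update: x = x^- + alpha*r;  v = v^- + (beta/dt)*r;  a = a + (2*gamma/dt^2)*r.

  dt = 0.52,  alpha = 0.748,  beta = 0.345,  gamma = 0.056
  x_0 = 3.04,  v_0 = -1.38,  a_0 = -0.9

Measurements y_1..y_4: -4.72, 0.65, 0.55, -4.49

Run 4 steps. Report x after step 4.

x_post = -3.6005

step 1: x_pred=2.2007  r=-6.9207  x^+=-2.9760  v^+=-6.4396  a^+=-3.7666
step 2: x_pred=-6.8338  r=7.4838  x^+=-1.2359  v^+=-3.4330  a^+=-0.6668
step 3: x_pred=-3.1112  r=3.6612  x^+=-0.3726  v^+=-1.3506  a^+=0.8497
step 4: x_pred=-0.9601  r=-3.5299  x^+=-3.6005  v^+=-3.2507  a^+=-0.6124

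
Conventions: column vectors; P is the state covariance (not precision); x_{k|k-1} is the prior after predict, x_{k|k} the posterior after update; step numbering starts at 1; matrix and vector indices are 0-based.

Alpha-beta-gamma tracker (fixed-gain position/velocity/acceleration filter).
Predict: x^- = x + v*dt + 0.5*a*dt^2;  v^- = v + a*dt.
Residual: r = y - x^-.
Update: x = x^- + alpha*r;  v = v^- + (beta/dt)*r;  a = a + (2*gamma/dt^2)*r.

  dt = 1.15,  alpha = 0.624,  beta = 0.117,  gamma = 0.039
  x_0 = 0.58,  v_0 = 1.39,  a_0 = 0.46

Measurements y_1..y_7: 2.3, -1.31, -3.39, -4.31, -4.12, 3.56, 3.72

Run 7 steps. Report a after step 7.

step 1: x_pred=2.4827  r=-0.1827  x^+=2.3687  v^+=1.9004  a^+=0.4492
step 2: x_pred=4.8512  r=-6.1612  x^+=1.0066  v^+=1.7902  a^+=0.0858
step 3: x_pred=3.1221  r=-6.5121  x^+=-0.9415  v^+=1.2264  a^+=-0.2982
step 4: x_pred=0.2717  r=-4.5817  x^+=-2.5873  v^+=0.4173  a^+=-0.5685
step 5: x_pred=-2.4833  r=-1.6367  x^+=-3.5046  v^+=-0.4030  a^+=-0.6650
step 6: x_pred=-4.4078  r=7.9678  x^+=0.5641  v^+=-0.3571  a^+=-0.1951
step 7: x_pred=0.0245  r=3.6955  x^+=2.3305  v^+=-0.2054  a^+=0.0229

a_post = 0.0229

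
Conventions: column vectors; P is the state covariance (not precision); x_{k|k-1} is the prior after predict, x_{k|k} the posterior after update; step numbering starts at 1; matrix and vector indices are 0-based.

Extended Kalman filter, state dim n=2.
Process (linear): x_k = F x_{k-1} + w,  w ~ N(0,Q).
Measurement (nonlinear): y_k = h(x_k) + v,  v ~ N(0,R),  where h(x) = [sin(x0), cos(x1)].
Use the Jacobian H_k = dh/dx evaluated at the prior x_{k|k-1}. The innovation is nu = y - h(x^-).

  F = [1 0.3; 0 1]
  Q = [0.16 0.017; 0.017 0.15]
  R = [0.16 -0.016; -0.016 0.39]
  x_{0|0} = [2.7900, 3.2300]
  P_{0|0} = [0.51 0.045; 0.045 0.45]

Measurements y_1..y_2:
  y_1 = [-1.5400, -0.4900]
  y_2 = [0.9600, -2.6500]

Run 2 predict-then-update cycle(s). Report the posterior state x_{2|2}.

x_post = [6.6984, 3.2304]

step 1: x^-=[3.7590, 3.2300]  P^-=[0.7375 0.1970; 0.1970 0.6000]  H_jac=[-0.8154 0.0000; 0.0000 0.0883]  S=[0.6503 -0.0302; -0.0302 0.3947]  K=[-0.9259 -0.0267; -0.2416 0.1157]  nu=[-0.9611, 0.5061]  x^+=[4.6354, 3.5208]  P^+=[0.1812 0.0497; 0.0497 0.5551]
step 2: x^-=[5.6916, 3.5208]  P^-=[0.4209 0.2332; 0.2332 0.7051]  H_jac=[0.8301 0.0000; 0.0000 0.3702]  S=[0.4500 0.0557; 0.0557 0.4866]  K=[0.7653 0.0899; 0.3690 0.4942]  nu=[1.5177, -1.7210]  x^+=[6.6984, 3.2304]  P^+=[0.1458 0.0616; 0.0616 0.5046]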